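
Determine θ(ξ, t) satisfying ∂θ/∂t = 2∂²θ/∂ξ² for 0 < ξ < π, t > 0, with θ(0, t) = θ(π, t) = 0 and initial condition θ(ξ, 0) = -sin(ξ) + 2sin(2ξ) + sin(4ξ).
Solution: Separating variables: θ = Σ c_n exp(-2n²t) sin(nξ). From θ(ξ,0) = -sin(ξ) + 2sin(2ξ) + sin(4ξ): c_1=-1, c_2=2, c_4=1.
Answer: θ(ξ, t) = -exp(-2t)sin(ξ) + 2exp(-8t)sin(2ξ) + exp(-32t)sin(4ξ)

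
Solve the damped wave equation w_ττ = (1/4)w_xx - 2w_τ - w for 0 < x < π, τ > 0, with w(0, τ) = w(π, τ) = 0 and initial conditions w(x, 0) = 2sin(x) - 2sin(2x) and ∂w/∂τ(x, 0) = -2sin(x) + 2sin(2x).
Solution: Substitute w = exp(-τ)u, i.e. u = exp(τ)w.
By the product rule, w_τ = exp(-τ)(u_τ - u), w_ττ = exp(-τ)(u_ττ - 2u_τ + u), w_xx = exp(-τ)u_xx.
Substituting into the PDE and dividing by exp(-τ): u_ττ - 2u_τ + u = (1/4)u_xx - 2(u_τ - u) - u.
The lower-order terms cancel, leaving the standard wave equation u_ττ = (1/4)u_xx.
Initial data for u: u(x,0) = w(x,0) = 2sin(x) - 2sin(2x); u_τ(x,0) = w_τ(x,0) + w(x,0) = 0. The boundary conditions carry over: u(0,τ) = u(π,τ) = 0.
Solve for u:
  Using separation of variables u = X(x)T(τ):
  Eigenfunctions: sin(nx), n = 1, 2, 3, ...
  General solution: u(x, τ) = Σ [A_n cos(n τ/2) + B_n sin(n τ/2)] sin(nx)
  From u(x,0) = 2sin(x) - 2sin(2x): A_1=2, A_2=-2. From u_τ(x,0) = 0: all B_n = 0.
Hence u(x,τ) = 2sin(x)cos(τ/2) - 2sin(2x)cos(τ).
Transform back: w(x,τ) = exp(-τ)u(x,τ).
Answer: w(x, τ) = 2exp(-τ)sin(x)cos(τ/2) - 2exp(-τ)sin(2x)cos(τ)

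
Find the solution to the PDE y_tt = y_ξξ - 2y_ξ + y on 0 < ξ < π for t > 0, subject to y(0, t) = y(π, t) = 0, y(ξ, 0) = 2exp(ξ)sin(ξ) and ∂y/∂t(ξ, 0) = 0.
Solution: Substitute y = exp(ξ)u.
Then y_ξ = exp(ξ)(u_ξ + u), y_ξξ = exp(ξ)(u_ξξ + 2u_ξ + u), y_tt = exp(ξ)u_tt; substituting and dividing by exp(ξ), the lower-order terms cancel: u_tt = u_ξξ (standard wave equation).
Data for u: u(ξ,0) = exp(-ξ)y(ξ,0) = 2sin(ξ); u_t(ξ,0) = exp(-ξ)y_t(ξ,0) = 0. The boundary conditions carry over: u(0,t) = u(π,t) = 0.
Separating variables: u = Σ [A_n cos(ω_n t) + B_n sin(ω_n t)] sin(nξ), ω_n = n. From ICs: A_1=2.
So u(ξ,t) = 2sin(ξ)cos(t), and y(ξ,t) = exp(ξ)u(ξ,t).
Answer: y(ξ, t) = 2exp(ξ)sin(ξ)cos(t)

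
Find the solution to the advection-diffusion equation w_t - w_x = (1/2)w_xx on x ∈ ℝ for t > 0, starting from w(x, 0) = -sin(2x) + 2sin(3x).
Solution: Moving frame: η = x + t, σ = t, w = u(η,σ), so w_t = u_σ + u_η and w_xx = u_ηη.
Hence w_t - w_x = u_σ and the PDE becomes the heat equation u_σ = (1/2)u_ηη on η ∈ ℝ.
Initial data: u(η,0) = w(η,0) = -sin(2η) + 2sin(3η). Each mode sin(nη) decays as exp(-n²σ/2) on ℝ, so u(η,σ) = Σ c_n exp(-n²σ/2) sin(nη) with c_2=-1, c_3=2: u(η,σ) = -exp(-2σ)sin(2η) + 2exp(-9σ/2)sin(3η).
Substituting back: w(x,t) = u(x + t, t).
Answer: w(x, t) = -exp(-2t)sin(2t + 2x) + 2exp(-9t/2)sin(3t + 3x)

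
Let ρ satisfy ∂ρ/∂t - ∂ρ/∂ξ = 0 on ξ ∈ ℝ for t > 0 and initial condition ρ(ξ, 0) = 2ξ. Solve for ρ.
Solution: By characteristics (dξ/dt = -1), ρ(ξ,t) = f(ξ + t) with f = ρ(·, 0).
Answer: ρ(ξ, t) = 2t + 2ξ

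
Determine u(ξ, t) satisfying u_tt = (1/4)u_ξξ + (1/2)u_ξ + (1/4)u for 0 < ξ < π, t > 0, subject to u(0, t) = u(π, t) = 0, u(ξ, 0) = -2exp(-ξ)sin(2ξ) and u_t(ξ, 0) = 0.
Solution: Substitute u = exp(-ξ)w, i.e. w = exp(ξ)u.
By the product rule, u_ξ = exp(-ξ)(w_ξ - w), u_ξξ = exp(-ξ)(w_ξξ - 2w_ξ + w), u_tt = exp(-ξ)w_tt.
Substituting into the PDE and dividing by exp(-ξ): w_tt = (1/4)(w_ξξ - 2w_ξ + w) + (1/2)(w_ξ - w) + (1/4)w.
The lower-order terms cancel, leaving the standard wave equation w_tt = (1/4)w_ξξ.
Initial data for w: w(ξ,0) = exp(ξ)u(ξ,0) = -2sin(2ξ); w_t(ξ,0) = exp(ξ)u_t(ξ,0) = 0. The boundary conditions carry over: w(0,t) = w(π,t) = 0.
Solve for w:
  Using separation of variables w = X(ξ)T(t):
  Eigenfunctions: sin(nξ), n = 1, 2, 3, ...
  General solution: w(ξ, t) = Σ [A_n cos(n t/2) + B_n sin(n t/2)] sin(nξ)
  From w(ξ,0) = -2sin(2ξ): A_2=-2. From w_t(ξ,0) = 0: all B_n = 0.
Hence w(ξ,t) = -2sin(2ξ)cos(t).
Transform back: u(ξ,t) = exp(-ξ)w(ξ,t).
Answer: u(ξ, t) = -2exp(-ξ)sin(2ξ)cos(t)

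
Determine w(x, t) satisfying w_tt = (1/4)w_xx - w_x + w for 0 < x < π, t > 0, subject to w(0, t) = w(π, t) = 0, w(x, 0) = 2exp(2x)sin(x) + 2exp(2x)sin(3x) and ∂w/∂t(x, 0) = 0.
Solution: Substitute w = exp(2x)u.
Then w_x = exp(2x)(u_x + 2u), w_xx = exp(2x)(u_xx + 4u_x + 4u), w_tt = exp(2x)u_tt; substituting and dividing by exp(2x), the lower-order terms cancel: u_tt = (1/4)u_xx (standard wave equation).
Data for u: u(x,0) = exp(-2x)w(x,0) = 2sin(x) + 2sin(3x); u_t(x,0) = exp(-2x)w_t(x,0) = 0. The boundary conditions carry over: u(0,t) = u(π,t) = 0.
Separating variables: u = Σ [A_n cos(ω_n t) + B_n sin(ω_n t)] sin(nx), ω_n = n/2. From ICs: A_1=2, A_3=2.
So u(x,t) = 2sin(x)cos(t/2) + 2sin(3x)cos(3t/2), and w(x,t) = exp(2x)u(x,t).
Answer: w(x, t) = 2exp(2x)sin(x)cos(t/2) + 2exp(2x)sin(3x)cos(3t/2)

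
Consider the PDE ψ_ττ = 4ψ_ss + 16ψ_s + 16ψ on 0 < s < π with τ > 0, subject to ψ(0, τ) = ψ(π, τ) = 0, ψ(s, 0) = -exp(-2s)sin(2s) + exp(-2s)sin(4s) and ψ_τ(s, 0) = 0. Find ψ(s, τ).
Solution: Substitute ψ = exp(-2s)u, i.e. u = exp(2s)ψ.
By the product rule, ψ_s = exp(-2s)(u_s - 2u), ψ_ss = exp(-2s)(u_ss - 4u_s + 4u), ψ_ττ = exp(-2s)u_ττ.
Substituting into the PDE and dividing by exp(-2s): u_ττ = 4(u_ss - 4u_s + 4u) + 16(u_s - 2u) + 16u.
The lower-order terms cancel, leaving the standard wave equation u_ττ = 4u_ss.
Initial data for u: u(s,0) = exp(2s)ψ(s,0) = -sin(2s) + sin(4s); u_τ(s,0) = exp(2s)ψ_τ(s,0) = 0. The boundary conditions carry over: u(0,τ) = u(π,τ) = 0.
Solve for u:
  Using separation of variables u = X(s)T(τ):
  Eigenfunctions: sin(ns), n = 1, 2, 3, ...
  General solution: u(s, τ) = Σ [A_n cos(2n τ) + B_n sin(2n τ)] sin(ns)
  From u(s,0) = -sin(2s) + sin(4s): A_2=-1, A_4=1. From u_τ(s,0) = 0: all B_n = 0.
Hence u(s,τ) = -sin(2s)cos(4τ) + sin(4s)cos(8τ).
Transform back: ψ(s,τ) = exp(-2s)u(s,τ).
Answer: ψ(s, τ) = -exp(-2s)sin(2s)cos(4τ) + exp(-2s)sin(4s)cos(8τ)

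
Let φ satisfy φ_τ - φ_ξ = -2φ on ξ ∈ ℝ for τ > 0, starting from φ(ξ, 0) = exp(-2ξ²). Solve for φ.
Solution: Substitute φ = exp(-2τ)u.
Then φ_τ = exp(-2τ)(u_τ - 2u), φ_ξ = exp(-2τ)u_ξ; substituting and dividing by exp(-2τ), the lower-order terms cancel: u_τ - u_ξ = 0 (standard advection equation).
Data for u: u(ξ,0) = φ(ξ,0) = exp(-2ξ²).
By characteristics (dξ/dτ = -1), u(ξ,τ) = f(ξ + τ) with f = u(·, 0).
So u(ξ,τ) = exp(-2(ξ + τ)²), and φ(ξ,τ) = exp(-2τ)u(ξ,τ).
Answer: φ(ξ, τ) = exp(-2τ)exp(-2(ξ + τ)²)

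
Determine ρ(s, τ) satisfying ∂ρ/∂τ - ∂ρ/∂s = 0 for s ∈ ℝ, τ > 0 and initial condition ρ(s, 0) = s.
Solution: By method of characteristics (waves move left with speed 1):
Along characteristics s + τ = const, ρ is constant, so ρ(s,τ) = f(s + τ) with f = ρ(·, 0).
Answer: ρ(s, τ) = s + τ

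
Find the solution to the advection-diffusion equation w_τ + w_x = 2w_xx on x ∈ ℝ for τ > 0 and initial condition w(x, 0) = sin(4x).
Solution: Change to a moving frame: let η = x - τ, σ = τ and write w(x,τ) = u(η,σ).
By the chain rule w_τ = u_σ - u_η, w_x = u_η, w_xx = u_ηη.
Then w_τ + w_x = u_σ: the advection term cancels and the PDE becomes the heat equation u_σ = 2u_ηη on η ∈ ℝ.
Initial data: u(η,0) = w(η,0) = sin(4η).
On η ∈ ℝ each mode satisfies (sin(nη))″ = -n² sin(nη), so exp(-2n²σ) sin(nη) solves the heat equation; by superposition u(η,σ) = Σ c_n exp(-2n²σ) sin(nη).
Reading off the coefficients: c_4=1, so u(η,σ) = exp(-32σ)sin(4η).
Substituting back η = x - τ, σ = τ: w(x,τ) = u(x - τ, τ).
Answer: w(x, τ) = exp(-32τ)sin(4x - 4τ)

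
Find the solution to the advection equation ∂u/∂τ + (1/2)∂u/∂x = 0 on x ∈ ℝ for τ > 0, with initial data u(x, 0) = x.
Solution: By method of characteristics (waves move right with speed 1/2):
Along characteristics x - (1/2)τ = const, u is constant, so u(x,τ) = f(x - (1/2)τ) with f = u(·, 0).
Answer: u(x, τ) = x - (1/2)τ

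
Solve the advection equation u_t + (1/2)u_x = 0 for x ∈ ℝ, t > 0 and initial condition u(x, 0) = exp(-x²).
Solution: By method of characteristics (waves move right with speed 1/2):
Along characteristics x - (1/2)t = const, u is constant, so u(x,t) = f(x - (1/2)t) with f = u(·, 0).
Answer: u(x, t) = exp(-(-t/2 + x)²)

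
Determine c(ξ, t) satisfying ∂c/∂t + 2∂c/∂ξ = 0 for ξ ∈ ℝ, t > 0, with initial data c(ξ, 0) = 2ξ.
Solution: By method of characteristics (waves move right with speed 2):
Along characteristics ξ - 2t = const, c is constant, so c(ξ,t) = f(ξ - 2t) with f = c(·, 0).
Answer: c(ξ, t) = -4t + 2ξ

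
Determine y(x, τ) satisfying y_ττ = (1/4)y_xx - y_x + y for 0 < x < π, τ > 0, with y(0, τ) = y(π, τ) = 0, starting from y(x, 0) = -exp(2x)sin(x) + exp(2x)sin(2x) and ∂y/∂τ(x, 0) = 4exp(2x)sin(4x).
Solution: Substitute y = exp(2x)u.
Then y_x = exp(2x)(u_x + 2u), y_xx = exp(2x)(u_xx + 4u_x + 4u), y_ττ = exp(2x)u_ττ; substituting and dividing by exp(2x), the lower-order terms cancel: u_ττ = (1/4)u_xx (standard wave equation).
Data for u: u(x,0) = exp(-2x)y(x,0) = -sin(x) + sin(2x); u_τ(x,0) = exp(-2x)y_τ(x,0) = 4sin(4x). The boundary conditions carry over: u(0,τ) = u(π,τ) = 0.
Separating variables: u = Σ [A_n cos(ω_n τ) + B_n sin(ω_n τ)] sin(nx), ω_n = n/2. From ICs (B_n = velocity coefficient / ω_n): A_1=-1, A_2=1, B_4=2.
So u(x,τ) = -sin(x)cos(τ/2) + sin(2x)cos(τ) + 2sin(4x)sin(2τ), and y(x,τ) = exp(2x)u(x,τ).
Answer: y(x, τ) = -exp(2x)sin(x)cos(τ/2) + exp(2x)sin(2x)cos(τ) + 2exp(2x)sin(4x)sin(2τ)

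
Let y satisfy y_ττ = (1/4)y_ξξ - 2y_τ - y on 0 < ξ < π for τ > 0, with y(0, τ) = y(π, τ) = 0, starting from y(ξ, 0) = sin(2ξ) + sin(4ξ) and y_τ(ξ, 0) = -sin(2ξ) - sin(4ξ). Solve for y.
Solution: Substitute y = exp(-τ)u.
Then y_τ = exp(-τ)(u_τ - u), y_ττ = exp(-τ)(u_ττ - 2u_τ + u), y_ξξ = exp(-τ)u_ξξ; substituting and dividing by exp(-τ), the lower-order terms cancel: u_ττ = (1/4)u_ξξ (standard wave equation).
Data for u: u(ξ,0) = y(ξ,0) = sin(2ξ) + sin(4ξ); u_τ(ξ,0) = y_τ(ξ,0) + y(ξ,0) = 0. The boundary conditions carry over: u(0,τ) = u(π,τ) = 0.
Separating variables: u = Σ [A_n cos(ω_n τ) + B_n sin(ω_n τ)] sin(nξ), ω_n = n/2. From ICs: A_2=1, A_4=1.
So u(ξ,τ) = sin(2ξ)cos(τ) + sin(4ξ)cos(2τ), and y(ξ,τ) = exp(-τ)u(ξ,τ).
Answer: y(ξ, τ) = exp(-τ)sin(2ξ)cos(τ) + exp(-τ)sin(4ξ)cos(2τ)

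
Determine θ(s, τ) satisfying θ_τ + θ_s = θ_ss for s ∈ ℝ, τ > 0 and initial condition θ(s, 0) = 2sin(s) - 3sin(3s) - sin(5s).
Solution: Change to a moving frame: let η = s - τ, σ = τ and write θ(s,τ) = u(η,σ).
By the chain rule θ_τ = u_σ - u_η, θ_s = u_η, θ_ss = u_ηη.
Then θ_τ + θ_s = u_σ: the advection term cancels and the PDE becomes the heat equation u_σ = u_ηη on η ∈ ℝ.
Initial data: u(η,0) = θ(η,0) = 2sin(η) - 3sin(3η) - sin(5η).
On η ∈ ℝ each mode satisfies (sin(nη))″ = -n² sin(nη), so exp(-n²σ) sin(nη) solves the heat equation; by superposition u(η,σ) = Σ c_n exp(-n²σ) sin(nη).
Reading off the coefficients: c_1=2, c_3=-3, c_5=-1, so u(η,σ) = 2exp(-σ)sin(η) - 3exp(-9σ)sin(3η) - exp(-25σ)sin(5η).
Substituting back η = s - τ, σ = τ: θ(s,τ) = u(s - τ, τ).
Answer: θ(s, τ) = 2exp(-τ)sin(s - τ) - 3exp(-9τ)sin(3s - 3τ) - exp(-25τ)sin(5s - 5τ)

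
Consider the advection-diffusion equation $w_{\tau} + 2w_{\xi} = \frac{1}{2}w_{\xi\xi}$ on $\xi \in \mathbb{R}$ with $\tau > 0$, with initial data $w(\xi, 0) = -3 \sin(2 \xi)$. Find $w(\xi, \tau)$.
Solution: Moving frame: $\eta = \xi - 2\tau$, $\sigma = \tau$, $w = u(\eta,\sigma)$, so $w_{\tau} = u_{\sigma} - 2u_{\eta}$ and $w_{\xi\xi} = u_{\eta\eta}$.
Hence $w_{\tau} + 2w_{\xi} = u_{\sigma}$ and the PDE becomes the heat equation $u_{\sigma} = \frac{1}{2}u_{\eta\eta}$ on $\eta \in \mathbb{R}$.
Initial data: $u(\eta,0) = w(\eta,0) = -3 \sin(2 \eta)$. Each mode $\sin(n\eta)$ decays as $e^{-n^2\sigma/2}$ on $\mathbb{R}$, so $u(\eta,\sigma) = \sum c_n e^{-n^2\sigma/2} \sin(n\eta)$ with $c_2=-3$: $u(\eta,\sigma) = -3 e^{-2 \sigma} \sin(2 \eta)$.
Substituting back: $w(\xi,\tau) = u(\xi - 2\tau, \tau)$.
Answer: $w(\xi, \tau) = 3 e^{-2 \tau} \sin(4 \tau - 2 \xi)$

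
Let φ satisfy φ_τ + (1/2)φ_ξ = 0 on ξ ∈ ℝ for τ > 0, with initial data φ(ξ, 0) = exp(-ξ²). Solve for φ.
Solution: By characteristics (dξ/dτ = 1/2), φ(ξ,τ) = f(ξ - (1/2)τ) with f = φ(·, 0).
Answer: φ(ξ, τ) = exp(-(ξ - τ/2)²)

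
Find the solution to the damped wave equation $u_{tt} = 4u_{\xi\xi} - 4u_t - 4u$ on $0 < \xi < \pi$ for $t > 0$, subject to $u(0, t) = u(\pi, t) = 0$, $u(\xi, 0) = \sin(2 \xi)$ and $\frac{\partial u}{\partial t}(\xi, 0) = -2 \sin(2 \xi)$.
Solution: Substitute $u = e^{-2t}w$.
Then $u_t = e^{-2t}(w_t - 2w)$, $u_{tt} = e^{-2t}(w_{tt} - 4w_t + 4w)$, $u_{\xi\xi} = e^{-2t}w_{\xi\xi}$; substituting and dividing by $e^{-2t}$, the lower-order terms cancel: $w_{tt} = 4w_{\xi\xi}$ (standard wave equation).
Data for $w$: $w(\xi,0) = u(\xi,0) = \sin(2 \xi)$; $w_t(\xi,0) = u_t(\xi,0) + 2u(\xi,0) = 0$. The boundary conditions carry over: $w(0,t) = w(\pi,t) = 0$.
Separating variables: $w = \sum [A_n \cos(\omega_n t) + B_n \sin(\omega_n t)] \sin(n\xi)$, $\omega_n = 2n$. From ICs: $A_2=1$.
So $w(\xi,t) = \sin(2 \xi) \cos(4 t)$, and $u(\xi,t) = e^{-2t}w(\xi,t)$.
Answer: $u(\xi, t) = e^{-2 t} \sin(2 \xi) \cos(4 t)$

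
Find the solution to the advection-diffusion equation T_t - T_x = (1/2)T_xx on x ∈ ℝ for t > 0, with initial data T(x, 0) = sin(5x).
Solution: Moving frame: η = x + t, σ = t, T = u(η,σ), so T_t = u_σ + u_η and T_xx = u_ηη.
Hence T_t - T_x = u_σ and the PDE becomes the heat equation u_σ = (1/2)u_ηη on η ∈ ℝ.
Initial data: u(η,0) = T(η,0) = sin(5η). Each mode sin(nη) decays as exp(-n²σ/2) on ℝ, so u(η,σ) = Σ c_n exp(-n²σ/2) sin(nη) with c_5=1: u(η,σ) = exp(-25σ/2)sin(5η).
Substituting back: T(x,t) = u(x + t, t).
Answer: T(x, t) = exp(-25t/2)sin(5t + 5x)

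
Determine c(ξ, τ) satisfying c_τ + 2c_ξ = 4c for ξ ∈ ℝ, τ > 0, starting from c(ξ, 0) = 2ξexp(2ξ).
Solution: Substitute c = exp(2ξ)u, i.e. u = exp(-2ξ)c.
By the product rule, c_ξ = exp(2ξ)(u_ξ + 2u), c_τ = exp(2ξ)u_τ.
Substituting into the PDE and dividing by exp(2ξ): u_τ + 2(u_ξ + 2u) = 4u.
The lower-order terms cancel, leaving the standard advection equation u_τ + 2u_ξ = 0.
Initial data for u: u(ξ,0) = exp(-2ξ)c(ξ,0) = 2ξ.
Solve for u:
  By method of characteristics (waves move right with speed 2):
  Along characteristics ξ - 2τ = const, u is constant, so u(ξ,τ) = f(ξ - 2τ) with f = u(·, 0).
Hence u(ξ,τ) = 2ξ - 4τ.
Transform back: c(ξ,τ) = exp(2ξ)u(ξ,τ).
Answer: c(ξ, τ) = 2ξexp(2ξ) - 4τexp(2ξ)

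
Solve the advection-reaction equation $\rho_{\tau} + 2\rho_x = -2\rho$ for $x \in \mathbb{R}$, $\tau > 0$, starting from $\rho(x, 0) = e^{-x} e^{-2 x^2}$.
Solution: Substitute $\rho = e^{-x}u$.
Then $\rho_x = e^{-x}(u_x - u)$, $\rho_{\tau} = e^{-x}u_{\tau}$; substituting and dividing by $e^{-x}$, the lower-order terms cancel: $u_{\tau} + 2u_x = 0$ (standard advection equation).
Data for $u$: $u(x,0) = e^{x}\rho(x,0) = e^{-2 x^2}$.
By characteristics ($dx/d\tau = 2$), $u(x,\tau) = f(x - 2\tau)$ with $f = u( \cdot , 0)$.
So $u(x,\tau) = e^{-2 (x - 2 \tau)^2}$, and $\rho(x,\tau) = e^{-x}u(x,\tau)$.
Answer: $\rho(x, \tau) = e^{-x} e^{-2 (-2 \tau + x)^2}$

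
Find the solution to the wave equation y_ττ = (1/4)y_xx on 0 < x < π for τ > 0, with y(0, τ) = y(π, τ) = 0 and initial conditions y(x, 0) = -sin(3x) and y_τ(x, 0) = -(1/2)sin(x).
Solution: Separating variables: y = Σ [A_n cos(ω_n τ) + B_n sin(ω_n τ)] sin(nx), ω_n = n/2. From ICs (B_n = velocity coefficient / ω_n): A_3=-1, B_1=-1.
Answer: y(x, τ) = -sin(x)sin(τ/2) - sin(3x)cos(3τ/2)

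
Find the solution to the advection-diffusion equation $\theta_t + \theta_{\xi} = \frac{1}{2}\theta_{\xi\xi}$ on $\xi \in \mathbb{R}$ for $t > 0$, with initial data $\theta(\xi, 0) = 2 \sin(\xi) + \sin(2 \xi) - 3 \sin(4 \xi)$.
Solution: Moving frame: $\eta = \xi - t$, $\sigma = t$, $\theta = u(\eta,\sigma)$, so $\theta_t = u_{\sigma} - u_{\eta}$ and $\theta_{\xi\xi} = u_{\eta\eta}$.
Hence $\theta_t + \theta_{\xi} = u_{\sigma}$ and the PDE becomes the heat equation $u_{\sigma} = \frac{1}{2}u_{\eta\eta}$ on $\eta \in \mathbb{R}$.
Initial data: $u(\eta,0) = \theta(\eta,0) = 2 \sin(\eta) + \sin(2 \eta) - 3 \sin(4 \eta)$. Each mode $\sin(n\eta)$ decays as $e^{-n^2\sigma/2}$ on $\mathbb{R}$, so $u(\eta,\sigma) = \sum c_n e^{-n^2\sigma/2} \sin(n\eta)$ with $c_1=2, c_2=1, c_4=-3$: $u(\eta,\sigma) = e^{-2 \sigma} \sin(2 \eta) - 3 e^{-8 \sigma} \sin(4 \eta) + 2 e^{-\sigma/2} \sin(\eta)$.
Substituting back: $\theta(\xi,t) = u(\xi - t, t)$.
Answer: $\theta(\xi, t) = e^{-2 t} \sin(2 \xi - 2 t) - 3 e^{-8 t} \sin(4 \xi - 4 t) + 2 e^{-t/2} \sin(\xi - t)$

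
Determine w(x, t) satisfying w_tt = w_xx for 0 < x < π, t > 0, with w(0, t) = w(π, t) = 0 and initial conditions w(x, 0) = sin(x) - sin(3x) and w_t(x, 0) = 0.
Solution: Separating variables: w = Σ [A_n cos(ω_n t) + B_n sin(ω_n t)] sin(nx), ω_n = n. From ICs: A_1=1, A_3=-1.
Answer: w(x, t) = sin(x)cos(t) - sin(3x)cos(3t)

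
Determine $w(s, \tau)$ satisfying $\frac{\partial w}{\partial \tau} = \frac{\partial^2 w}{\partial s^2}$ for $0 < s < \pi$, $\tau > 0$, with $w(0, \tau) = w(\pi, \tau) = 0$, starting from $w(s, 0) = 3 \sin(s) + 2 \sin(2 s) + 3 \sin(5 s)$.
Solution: Separating variables: $w = \sum c_n e^{-n^2\tau} \sin(ns)$. From $w(s,0) = 3 \sin(s) + 2 \sin(2 s) + 3 \sin(5 s)$: $c_1=3, c_2=2, c_5=3$.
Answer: $w(s, \tau) = 3 e^{-\tau} \sin(s) + 2 e^{-4 \tau} \sin(2 s) + 3 e^{-25 \tau} \sin(5 s)$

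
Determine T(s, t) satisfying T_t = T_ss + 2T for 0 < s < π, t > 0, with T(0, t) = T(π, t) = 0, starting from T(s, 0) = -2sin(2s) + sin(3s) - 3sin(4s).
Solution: Substitute T = exp(2t)u.
Then T_t = exp(2t)(u_t + 2u), T_ss = exp(2t)u_ss; substituting and dividing by exp(2t), the lower-order terms cancel: u_t = u_ss (standard heat equation).
Data for u: u(s,0) = T(s,0) = -2sin(2s) + sin(3s) - 3sin(4s). The boundary conditions carry over: u(0,t) = u(π,t) = 0.
Separating variables: u = Σ c_n exp(-n²t) sin(ns). From u(s,0) = -2sin(2s) + sin(3s) - 3sin(4s): c_2=-2, c_3=1, c_4=-3.
So u(s,t) = -2exp(-4t)sin(2s) + exp(-9t)sin(3s) - 3exp(-16t)sin(4s), and T(s,t) = exp(2t)u(s,t).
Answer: T(s, t) = -2exp(-2t)sin(2s) + exp(-7t)sin(3s) - 3exp(-14t)sin(4s)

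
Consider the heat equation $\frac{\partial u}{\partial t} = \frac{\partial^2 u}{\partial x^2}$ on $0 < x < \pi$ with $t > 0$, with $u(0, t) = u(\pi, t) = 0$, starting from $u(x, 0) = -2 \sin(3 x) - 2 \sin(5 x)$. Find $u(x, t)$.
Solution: Separating variables: $u = \sum c_n e^{-n^2t} \sin(nx)$. From $u(x,0) = -2 \sin(3 x) - 2 \sin(5 x)$: $c_3=-2, c_5=-2$.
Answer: $u(x, t) = -2 e^{-9 t} \sin(3 x) - 2 e^{-25 t} \sin(5 x)$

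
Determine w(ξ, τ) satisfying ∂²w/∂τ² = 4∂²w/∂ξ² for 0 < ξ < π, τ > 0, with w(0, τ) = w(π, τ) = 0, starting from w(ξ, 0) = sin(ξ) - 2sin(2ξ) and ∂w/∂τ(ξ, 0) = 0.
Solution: Separating variables: w = Σ [A_n cos(ω_n τ) + B_n sin(ω_n τ)] sin(nξ), ω_n = 2n. From ICs: A_1=1, A_2=-2.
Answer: w(ξ, τ) = sin(ξ)cos(2τ) - 2sin(2ξ)cos(4τ)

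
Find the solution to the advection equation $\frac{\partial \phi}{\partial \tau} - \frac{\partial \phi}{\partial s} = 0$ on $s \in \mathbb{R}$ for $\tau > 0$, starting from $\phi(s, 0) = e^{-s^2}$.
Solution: By method of characteristics (waves move left with speed 1):
Along characteristics $s + \tau =$ const, $\phi$ is constant, so $\phi(s,\tau) = f(s + \tau)$ with $f = \phi( \cdot , 0)$.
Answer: $\phi(s, \tau) = e^{-(\tau + s)^2}$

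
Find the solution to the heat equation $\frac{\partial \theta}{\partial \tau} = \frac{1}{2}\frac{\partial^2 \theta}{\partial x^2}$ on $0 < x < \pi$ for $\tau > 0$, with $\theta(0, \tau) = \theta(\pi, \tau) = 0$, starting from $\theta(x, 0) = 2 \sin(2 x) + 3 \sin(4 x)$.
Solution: Using separation of variables $\theta = X(x)G(\tau)$:
Eigenfunctions: $\sin(nx)$, $n = 1, 2, 3, \ldots$
General solution: $\theta(x, \tau) = \sum c_n \sin(nx) e^{-n^2 \tau/2}$
Matching $\theta(x,0) = 2 \sin(2 x) + 3 \sin(4 x)$ term by term: $c_2=2, c_4=3$.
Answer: $\theta(x, \tau) = 2 e^{-2 \tau} \sin(2 x) + 3 e^{-8 \tau} \sin(4 x)$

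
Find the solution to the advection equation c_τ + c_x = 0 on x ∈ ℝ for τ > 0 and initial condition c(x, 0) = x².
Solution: By characteristics (dx/dτ = 1), c(x,τ) = f(x - τ) with f = c(·, 0).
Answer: c(x, τ) = x² - 2xτ + τ²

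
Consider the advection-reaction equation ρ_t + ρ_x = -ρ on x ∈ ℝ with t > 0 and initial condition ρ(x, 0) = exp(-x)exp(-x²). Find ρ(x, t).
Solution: Substitute ρ = exp(-x)u, i.e. u = exp(x)ρ.
By the product rule, ρ_x = exp(-x)(u_x - u), ρ_t = exp(-x)u_t.
Substituting into the PDE and dividing by exp(-x): u_t + (u_x - u) = -u.
The lower-order terms cancel, leaving the standard advection equation u_t + u_x = 0.
Initial data for u: u(x,0) = exp(x)ρ(x,0) = exp(-x²).
Solve for u:
  By method of characteristics (waves move right with speed 1):
  Along characteristics x - t = const, u is constant, so u(x,t) = f(x - t) with f = u(·, 0).
Hence u(x,t) = exp(-(-t + x)²).
Transform back: ρ(x,t) = exp(-x)u(x,t).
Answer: ρ(x, t) = exp(-x)exp(-(-t + x)²)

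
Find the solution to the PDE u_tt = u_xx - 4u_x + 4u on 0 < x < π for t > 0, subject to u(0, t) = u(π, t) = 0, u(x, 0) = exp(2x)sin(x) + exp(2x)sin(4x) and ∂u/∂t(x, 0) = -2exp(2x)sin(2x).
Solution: Substitute u = exp(2x)w, i.e. w = exp(-2x)u.
By the product rule, u_x = exp(2x)(w_x + 2w), u_xx = exp(2x)(w_xx + 4w_x + 4w), u_tt = exp(2x)w_tt.
Substituting into the PDE and dividing by exp(2x): w_tt = (w_xx + 4w_x + 4w) - 4(w_x + 2w) + 4w.
The lower-order terms cancel, leaving the standard wave equation w_tt = w_xx.
Initial data for w: w(x,0) = exp(-2x)u(x,0) = sin(x) + sin(4x); w_t(x,0) = exp(-2x)u_t(x,0) = -2sin(2x). The boundary conditions carry over: w(0,t) = w(π,t) = 0.
Solve for w:
  Using separation of variables w = X(x)T(t):
  Eigenfunctions: sin(nx), n = 1, 2, 3, ...
  General solution: w(x, t) = Σ [A_n cos(n t) + B_n sin(n t)] sin(nx)
  From w(x,0) = sin(x) + sin(4x): A_1=1, A_4=1. From w_t(x,0) = -2sin(2x), using w_t(x,0) = Σ ω_n B_n sin(nx) with ω_n = n: B_2 = (-2)/2 = -1.
Hence w(x,t) = -sin(2t)sin(2x) + sin(x)cos(t) + sin(4x)cos(4t).
Transform back: u(x,t) = exp(2x)w(x,t).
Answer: u(x, t) = -exp(2x)sin(2t)sin(2x) + exp(2x)sin(x)cos(t) + exp(2x)sin(4x)cos(4t)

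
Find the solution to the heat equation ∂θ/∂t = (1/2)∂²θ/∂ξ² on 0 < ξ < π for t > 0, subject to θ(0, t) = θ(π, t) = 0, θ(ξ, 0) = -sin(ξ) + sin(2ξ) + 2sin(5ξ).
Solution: Using separation of variables θ = X(ξ)G(t):
Eigenfunctions: sin(nξ), n = 1, 2, 3, ...
General solution: θ(ξ, t) = Σ c_n sin(nξ) exp(-n² t/2)
Matching θ(ξ,0) = -sin(ξ) + sin(2ξ) + 2sin(5ξ) term by term: c_1=-1, c_2=1, c_5=2.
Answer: θ(ξ, t) = exp(-2t)sin(2ξ) - exp(-t/2)sin(ξ) + 2exp(-25t/2)sin(5ξ)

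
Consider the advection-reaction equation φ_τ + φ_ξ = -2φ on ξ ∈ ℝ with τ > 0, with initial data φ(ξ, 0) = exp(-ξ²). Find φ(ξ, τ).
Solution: Substitute φ = exp(-2τ)u, i.e. u = exp(2τ)φ.
By the product rule, φ_τ = exp(-2τ)(u_τ - 2u), φ_ξ = exp(-2τ)u_ξ.
Substituting into the PDE and dividing by exp(-2τ): u_τ - 2u + u_ξ = -2u.
The lower-order terms cancel, leaving the standard advection equation u_τ + u_ξ = 0.
Initial data for u: u(ξ,0) = φ(ξ,0) = exp(-ξ²).
Solve for u:
  By method of characteristics (waves move right with speed 1):
  Along characteristics ξ - τ = const, u is constant, so u(ξ,τ) = f(ξ - τ) with f = u(·, 0).
Hence u(ξ,τ) = exp(-(ξ - τ)²).
Transform back: φ(ξ,τ) = exp(-2τ)u(ξ,τ).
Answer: φ(ξ, τ) = exp(-2τ)exp(-(ξ - τ)²)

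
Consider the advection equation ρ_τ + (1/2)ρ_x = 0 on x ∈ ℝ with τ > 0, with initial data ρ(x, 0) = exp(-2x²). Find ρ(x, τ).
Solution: By method of characteristics (waves move right with speed 1/2):
Along characteristics x - (1/2)τ = const, ρ is constant, so ρ(x,τ) = f(x - (1/2)τ) with f = ρ(·, 0).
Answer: ρ(x, τ) = exp(-2(x - τ/2)²)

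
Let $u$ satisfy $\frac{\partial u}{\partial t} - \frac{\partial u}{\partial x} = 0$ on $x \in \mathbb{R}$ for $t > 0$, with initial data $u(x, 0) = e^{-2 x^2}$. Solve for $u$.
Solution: By characteristics ($dx/dt = -1$), $u(x,t) = f(x + t)$ with $f = u( \cdot , 0)$.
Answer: $u(x, t) = e^{-2 (t + x)^2}$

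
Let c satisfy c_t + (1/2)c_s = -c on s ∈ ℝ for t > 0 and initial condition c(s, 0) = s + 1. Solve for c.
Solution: Substitute c = exp(-t)u, i.e. u = exp(t)c.
By the product rule, c_t = exp(-t)(u_t - u), c_s = exp(-t)u_s.
Substituting into the PDE and dividing by exp(-t): u_t - u + (1/2)u_s = -u.
The lower-order terms cancel, leaving the standard advection equation u_t + (1/2)u_s = 0.
Initial data for u: u(s,0) = c(s,0) = s + 1.
Solve for u:
  By method of characteristics (waves move right with speed 1/2):
  Along characteristics s - (1/2)t = const, u is constant, so u(s,t) = f(s - (1/2)t) with f = u(·, 0).
Hence u(s,t) = s - (1/2)t + 1.
Transform back: c(s,t) = exp(-t)u(s,t).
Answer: c(s, t) = sexp(-t) - (1/2)texp(-t) + exp(-t)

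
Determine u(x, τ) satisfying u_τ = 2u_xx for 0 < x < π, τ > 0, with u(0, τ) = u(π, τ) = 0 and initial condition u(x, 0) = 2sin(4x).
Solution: Using separation of variables u = X(x)T(τ):
Eigenfunctions: sin(nx), n = 1, 2, 3, ...
General solution: u(x, τ) = Σ c_n sin(nx) exp(-2n² τ)
Matching u(x,0) = 2sin(4x) term by term: c_4=2.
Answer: u(x, τ) = 2exp(-32τ)sin(4x)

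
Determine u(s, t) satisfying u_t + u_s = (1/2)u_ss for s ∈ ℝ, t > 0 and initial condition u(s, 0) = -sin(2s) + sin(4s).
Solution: Change to a moving frame: let η = s - t, σ = t and write u(s,t) = w(η,σ).
By the chain rule u_t = w_σ - w_η, u_s = w_η, u_ss = w_ηη.
Then u_t + u_s = w_σ: the advection term cancels and the PDE becomes the heat equation w_σ = (1/2)w_ηη on η ∈ ℝ.
Initial data: w(η,0) = u(η,0) = -sin(2η) + sin(4η).
On η ∈ ℝ each mode satisfies (sin(nη))″ = -n² sin(nη), so exp(-n²σ/2) sin(nη) solves the heat equation; by superposition w(η,σ) = Σ c_n exp(-n²σ/2) sin(nη).
Reading off the coefficients: c_2=-1, c_4=1, so w(η,σ) = -exp(-2σ)sin(2η) + exp(-8σ)sin(4η).
Substituting back η = s - t, σ = t: u(s,t) = w(s - t, t).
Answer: u(s, t) = -exp(-2t)sin(2s - 2t) + exp(-8t)sin(4s - 4t)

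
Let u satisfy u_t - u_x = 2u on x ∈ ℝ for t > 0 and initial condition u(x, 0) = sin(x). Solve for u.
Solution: Substitute u = exp(2t)w, i.e. w = exp(-2t)u.
By the product rule, u_t = exp(2t)(w_t + 2w), u_x = exp(2t)w_x.
Substituting into the PDE and dividing by exp(2t): w_t + 2w - w_x = 2w.
The lower-order terms cancel, leaving the standard advection equation w_t - w_x = 0.
Initial data for w: w(x,0) = u(x,0) = sin(x).
Solve for w:
  By method of characteristics (waves move left with speed 1):
  Along characteristics x + t = const, w is constant, so w(x,t) = f(x + t) with f = w(·, 0).
Hence w(x,t) = sin(t + x).
Transform back: u(x,t) = exp(2t)w(x,t).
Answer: u(x, t) = exp(2t)sin(t + x)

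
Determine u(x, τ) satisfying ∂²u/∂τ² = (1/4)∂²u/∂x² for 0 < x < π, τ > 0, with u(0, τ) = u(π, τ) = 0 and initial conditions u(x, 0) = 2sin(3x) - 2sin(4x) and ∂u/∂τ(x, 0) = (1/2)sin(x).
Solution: Using separation of variables u = X(x)T(τ):
Eigenfunctions: sin(nx), n = 1, 2, 3, ...
General solution: u(x, τ) = Σ [A_n cos(n τ/2) + B_n sin(n τ/2)] sin(nx)
From u(x,0) = 2sin(3x) - 2sin(4x): A_3=2, A_4=-2. From u_τ(x,0) = (1/2)sin(x), using u_τ(x,0) = Σ ω_n B_n sin(nx) with ω_n = n/2: B_1 = (1/2)/(1/2) = 1.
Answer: u(x, τ) = sin(x)sin(τ/2) + 2sin(3x)cos(3τ/2) - 2sin(4x)cos(2τ)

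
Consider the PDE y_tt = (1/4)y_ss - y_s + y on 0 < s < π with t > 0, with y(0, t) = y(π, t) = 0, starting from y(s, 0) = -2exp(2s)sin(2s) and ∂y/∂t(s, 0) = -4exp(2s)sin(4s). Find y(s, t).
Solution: Substitute y = exp(2s)u.
Then y_s = exp(2s)(u_s + 2u), y_ss = exp(2s)(u_ss + 4u_s + 4u), y_tt = exp(2s)u_tt; substituting and dividing by exp(2s), the lower-order terms cancel: u_tt = (1/4)u_ss (standard wave equation).
Data for u: u(s,0) = exp(-2s)y(s,0) = -2sin(2s); u_t(s,0) = exp(-2s)y_t(s,0) = -4sin(4s). The boundary conditions carry over: u(0,t) = u(π,t) = 0.
Separating variables: u = Σ [A_n cos(ω_n t) + B_n sin(ω_n t)] sin(ns), ω_n = n/2. From ICs (B_n = velocity coefficient / ω_n): A_2=-2, B_4=-2.
So u(s,t) = -2sin(2s)cos(t) - 2sin(4s)sin(2t), and y(s,t) = exp(2s)u(s,t).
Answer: y(s, t) = -2exp(2s)sin(2s)cos(t) - 2exp(2s)sin(4s)sin(2t)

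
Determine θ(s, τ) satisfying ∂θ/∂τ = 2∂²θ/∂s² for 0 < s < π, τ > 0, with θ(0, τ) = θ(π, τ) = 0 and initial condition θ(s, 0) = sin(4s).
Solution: Using separation of variables θ = X(s)G(τ):
Eigenfunctions: sin(ns), n = 1, 2, 3, ...
General solution: θ(s, τ) = Σ c_n sin(ns) exp(-2n² τ)
Matching θ(s,0) = sin(4s) term by term: c_4=1.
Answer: θ(s, τ) = exp(-32τ)sin(4s)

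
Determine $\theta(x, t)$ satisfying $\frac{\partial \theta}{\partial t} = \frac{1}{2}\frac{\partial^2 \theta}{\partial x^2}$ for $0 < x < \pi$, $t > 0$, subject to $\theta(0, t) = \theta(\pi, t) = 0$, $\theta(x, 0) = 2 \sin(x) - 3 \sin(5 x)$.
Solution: Using separation of variables $\theta = X(x)G(t)$:
Eigenfunctions: $\sin(nx)$, $n = 1, 2, 3, \ldots$
General solution: $\theta(x, t) = \sum c_n \sin(nx) e^{-n^2 t/2}$
Matching $\theta(x,0) = 2 \sin(x) - 3 \sin(5 x)$ term by term: $c_1=2, c_5=-3$.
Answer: $\theta(x, t) = 2 e^{-t/2} \sin(x) - 3 e^{-25 t/2} \sin(5 x)$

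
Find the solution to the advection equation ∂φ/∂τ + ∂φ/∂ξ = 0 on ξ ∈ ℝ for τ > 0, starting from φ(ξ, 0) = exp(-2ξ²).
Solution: By characteristics (dξ/dτ = 1), φ(ξ,τ) = f(ξ - τ) with f = φ(·, 0).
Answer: φ(ξ, τ) = exp(-2(ξ - τ)²)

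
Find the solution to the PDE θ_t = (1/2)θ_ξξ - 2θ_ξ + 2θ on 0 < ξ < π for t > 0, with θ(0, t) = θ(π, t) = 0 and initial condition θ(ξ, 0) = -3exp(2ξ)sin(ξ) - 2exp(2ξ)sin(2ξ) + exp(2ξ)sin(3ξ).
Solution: Substitute θ = exp(2ξ)u.
Then θ_ξ = exp(2ξ)(u_ξ + 2u), θ_ξξ = exp(2ξ)(u_ξξ + 4u_ξ + 4u), θ_t = exp(2ξ)u_t; substituting and dividing by exp(2ξ), the lower-order terms cancel: u_t = (1/2)u_ξξ (standard heat equation).
Data for u: u(ξ,0) = exp(-2ξ)θ(ξ,0) = -3sin(ξ) - 2sin(2ξ) + sin(3ξ). The boundary conditions carry over: u(0,t) = u(π,t) = 0.
Separating variables: u = Σ c_n exp(-n²t/2) sin(nξ). From u(ξ,0) = -3sin(ξ) - 2sin(2ξ) + sin(3ξ): c_1=-3, c_2=-2, c_3=1.
So u(ξ,t) = -2exp(-2t)sin(2ξ) - 3exp(-t/2)sin(ξ) + exp(-9t/2)sin(3ξ), and θ(ξ,t) = exp(2ξ)u(ξ,t).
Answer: θ(ξ, t) = -2exp(-2t)exp(2ξ)sin(2ξ) - 3exp(-t/2)exp(2ξ)sin(ξ) + exp(-9t/2)exp(2ξ)sin(3ξ)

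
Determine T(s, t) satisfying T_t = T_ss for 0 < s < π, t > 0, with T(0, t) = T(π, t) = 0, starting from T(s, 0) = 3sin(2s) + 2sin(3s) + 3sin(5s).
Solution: Using separation of variables T = X(s)G(t):
Eigenfunctions: sin(ns), n = 1, 2, 3, ...
General solution: T(s, t) = Σ c_n sin(ns) exp(-n² t)
Matching T(s,0) = 3sin(2s) + 2sin(3s) + 3sin(5s) term by term: c_2=3, c_3=2, c_5=3.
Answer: T(s, t) = 3exp(-4t)sin(2s) + 2exp(-9t)sin(3s) + 3exp(-25t)sin(5s)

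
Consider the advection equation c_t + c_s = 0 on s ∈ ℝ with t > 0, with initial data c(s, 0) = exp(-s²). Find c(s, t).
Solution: By method of characteristics (waves move right with speed 1):
Along characteristics s - t = const, c is constant, so c(s,t) = f(s - t) with f = c(·, 0).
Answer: c(s, t) = exp(-(s - t)²)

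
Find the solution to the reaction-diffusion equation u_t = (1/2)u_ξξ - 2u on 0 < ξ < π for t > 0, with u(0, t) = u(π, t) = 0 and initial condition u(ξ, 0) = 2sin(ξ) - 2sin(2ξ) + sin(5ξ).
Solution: Substitute u = exp(-2t)w.
Then u_t = exp(-2t)(w_t - 2w), u_ξξ = exp(-2t)w_ξξ; substituting and dividing by exp(-2t), the lower-order terms cancel: w_t = (1/2)w_ξξ (standard heat equation).
Data for w: w(ξ,0) = u(ξ,0) = 2sin(ξ) - 2sin(2ξ) + sin(5ξ). The boundary conditions carry over: w(0,t) = w(π,t) = 0.
Separating variables: w = Σ c_n exp(-n²t/2) sin(nξ). From w(ξ,0) = 2sin(ξ) - 2sin(2ξ) + sin(5ξ): c_1=2, c_2=-2, c_5=1.
So w(ξ,t) = -2exp(-2t)sin(2ξ) + 2exp(-t/2)sin(ξ) + exp(-25t/2)sin(5ξ), and u(ξ,t) = exp(-2t)w(ξ,t).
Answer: u(ξ, t) = -2exp(-4t)sin(2ξ) + 2exp(-5t/2)sin(ξ) + exp(-29t/2)sin(5ξ)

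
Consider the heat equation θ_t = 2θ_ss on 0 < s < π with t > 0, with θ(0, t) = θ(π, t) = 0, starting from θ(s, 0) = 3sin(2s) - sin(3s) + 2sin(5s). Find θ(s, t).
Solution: Using separation of variables θ = X(s)G(t):
Eigenfunctions: sin(ns), n = 1, 2, 3, ...
General solution: θ(s, t) = Σ c_n sin(ns) exp(-2n² t)
Matching θ(s,0) = 3sin(2s) - sin(3s) + 2sin(5s) term by term: c_2=3, c_3=-1, c_5=2.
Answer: θ(s, t) = 3exp(-8t)sin(2s) - exp(-18t)sin(3s) + 2exp(-50t)sin(5s)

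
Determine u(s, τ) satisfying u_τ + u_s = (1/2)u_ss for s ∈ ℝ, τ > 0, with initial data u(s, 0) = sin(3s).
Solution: Moving frame: η = s - τ, σ = τ, u = w(η,σ), so u_τ = w_σ - w_η and u_ss = w_ηη.
Hence u_τ + u_s = w_σ and the PDE becomes the heat equation w_σ = (1/2)w_ηη on η ∈ ℝ.
Initial data: w(η,0) = u(η,0) = sin(3η). Each mode sin(nη) decays as exp(-n²σ/2) on ℝ, so w(η,σ) = Σ c_n exp(-n²σ/2) sin(nη) with c_3=1: w(η,σ) = exp(-9σ/2)sin(3η).
Substituting back: u(s,τ) = w(s - τ, τ).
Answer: u(s, τ) = exp(-9τ/2)sin(3s - 3τ)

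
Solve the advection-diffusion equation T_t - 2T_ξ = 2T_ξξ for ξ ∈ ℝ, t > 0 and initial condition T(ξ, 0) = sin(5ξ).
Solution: Change to a moving frame: let η = ξ + 2t, σ = t and write T(ξ,t) = u(η,σ).
By the chain rule T_t = u_σ + 2u_η, T_ξ = u_η, T_ξξ = u_ηη.
Then T_t - 2T_ξ = u_σ: the advection term cancels and the PDE becomes the heat equation u_σ = 2u_ηη on η ∈ ℝ.
Initial data: u(η,0) = T(η,0) = sin(5η).
On η ∈ ℝ each mode satisfies (sin(nη))″ = -n² sin(nη), so exp(-2n²σ) sin(nη) solves the heat equation; by superposition u(η,σ) = Σ c_n exp(-2n²σ) sin(nη).
Reading off the coefficients: c_5=1, so u(η,σ) = exp(-50σ)sin(5η).
Substituting back η = ξ + 2t, σ = t: T(ξ,t) = u(ξ + 2t, t).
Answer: T(ξ, t) = exp(-50t)sin(10t + 5ξ)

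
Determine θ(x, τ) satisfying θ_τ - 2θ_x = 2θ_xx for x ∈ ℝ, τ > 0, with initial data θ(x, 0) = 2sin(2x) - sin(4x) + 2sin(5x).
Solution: Change to a moving frame: let η = x + 2τ, σ = τ and write θ(x,τ) = u(η,σ).
By the chain rule θ_τ = u_σ + 2u_η, θ_x = u_η, θ_xx = u_ηη.
Then θ_τ - 2θ_x = u_σ: the advection term cancels and the PDE becomes the heat equation u_σ = 2u_ηη on η ∈ ℝ.
Initial data: u(η,0) = θ(η,0) = 2sin(2η) - sin(4η) + 2sin(5η).
On η ∈ ℝ each mode satisfies (sin(nη))″ = -n² sin(nη), so exp(-2n²σ) sin(nη) solves the heat equation; by superposition u(η,σ) = Σ c_n exp(-2n²σ) sin(nη).
Reading off the coefficients: c_2=2, c_4=-1, c_5=2, so u(η,σ) = 2exp(-8σ)sin(2η) - exp(-32σ)sin(4η) + 2exp(-50σ)sin(5η).
Substituting back η = x + 2τ, σ = τ: θ(x,τ) = u(x + 2τ, τ).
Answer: θ(x, τ) = 2exp(-8τ)sin(2x + 4τ) - exp(-32τ)sin(4x + 8τ) + 2exp(-50τ)sin(5x + 10τ)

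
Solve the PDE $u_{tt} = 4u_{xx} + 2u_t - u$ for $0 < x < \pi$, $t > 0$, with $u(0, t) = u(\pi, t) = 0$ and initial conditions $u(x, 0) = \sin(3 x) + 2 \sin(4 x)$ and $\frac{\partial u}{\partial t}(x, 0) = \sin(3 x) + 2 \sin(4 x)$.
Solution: Substitute $u = e^{t}w$, i.e. $w = e^{-t}u$.
By the product rule, $u_t = e^{t}(w_t + w)$, $u_{tt} = e^{t}(w_{tt} + 2w_t + w)$, $u_{xx} = e^{t}w_{xx}$.
Substituting into the PDE and dividing by $e^{t}$: $w_{tt} + 2w_t + w = 4w_{xx} + 2(w_t + w) - w$.
The lower-order terms cancel, leaving the standard wave equation $w_{tt} = 4w_{xx}$.
Initial data for $w$: $w(x,0) = u(x,0) = \sin(3 x) + 2 \sin(4 x)$; $w_t(x,0) = u_t(x,0) - u(x,0) = 0$. The boundary conditions carry over: $w(0,t) = w(\pi,t) = 0$.
Solve for $w$:
  Using separation of variables $w = X(x)T(t)$:
  Eigenfunctions: $\sin(nx)$, $n = 1, 2, 3, \ldots$
  General solution: $w(x, t) = \sum [A_n \cos(2n t) + B_n \sin(2n t)] \sin(nx)$
  From $w(x,0) = \sin(3 x) + 2 \sin(4 x)$: $A_3=1, A_4=2$. From $w_t(x,0) = 0$: all $B_n = 0$.
Hence $w(x,t) = \sin(3 x) \cos(6 t) + 2 \sin(4 x) \cos(8 t)$.
Transform back: $u(x,t) = e^{t}w(x,t)$.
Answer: $u(x, t) = e^{t} \sin(3 x) \cos(6 t) + 2 e^{t} \sin(4 x) \cos(8 t)$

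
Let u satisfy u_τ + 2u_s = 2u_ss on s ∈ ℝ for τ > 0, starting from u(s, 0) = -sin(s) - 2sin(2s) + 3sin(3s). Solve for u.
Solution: Moving frame: η = s - 2τ, σ = τ, u = w(η,σ), so u_τ = w_σ - 2w_η and u_ss = w_ηη.
Hence u_τ + 2u_s = w_σ and the PDE becomes the heat equation w_σ = 2w_ηη on η ∈ ℝ.
Initial data: w(η,0) = u(η,0) = -sin(η) - 2sin(2η) + 3sin(3η). Each mode sin(nη) decays as exp(-2n²σ) on ℝ, so w(η,σ) = Σ c_n exp(-2n²σ) sin(nη) with c_1=-1, c_2=-2, c_3=3: w(η,σ) = -exp(-2σ)sin(η) - 2exp(-8σ)sin(2η) + 3exp(-18σ)sin(3η).
Substituting back: u(s,τ) = w(s - 2τ, τ).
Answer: u(s, τ) = -exp(-2τ)sin(s - 2τ) - 2exp(-8τ)sin(2s - 4τ) + 3exp(-18τ)sin(3s - 6τ)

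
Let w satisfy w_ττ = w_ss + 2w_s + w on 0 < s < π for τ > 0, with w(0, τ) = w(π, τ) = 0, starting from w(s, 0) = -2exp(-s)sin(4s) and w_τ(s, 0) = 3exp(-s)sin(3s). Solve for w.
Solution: Substitute w = exp(-s)u.
Then w_s = exp(-s)(u_s - u), w_ss = exp(-s)(u_ss - 2u_s + u), w_ττ = exp(-s)u_ττ; substituting and dividing by exp(-s), the lower-order terms cancel: u_ττ = u_ss (standard wave equation).
Data for u: u(s,0) = exp(s)w(s,0) = -2sin(4s); u_τ(s,0) = exp(s)w_τ(s,0) = 3sin(3s). The boundary conditions carry over: u(0,τ) = u(π,τ) = 0.
Separating variables: u = Σ [A_n cos(ω_n τ) + B_n sin(ω_n τ)] sin(ns), ω_n = n. From ICs (B_n = velocity coefficient / ω_n): A_4=-2, B_3=1.
So u(s,τ) = sin(3s)sin(3τ) - 2sin(4s)cos(4τ), and w(s,τ) = exp(-s)u(s,τ).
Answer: w(s, τ) = exp(-s)sin(3s)sin(3τ) - 2exp(-s)sin(4s)cos(4τ)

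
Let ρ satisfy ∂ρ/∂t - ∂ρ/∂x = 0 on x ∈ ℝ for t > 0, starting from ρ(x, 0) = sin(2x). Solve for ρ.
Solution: By method of characteristics (waves move left with speed 1):
Along characteristics x + t = const, ρ is constant, so ρ(x,t) = f(x + t) with f = ρ(·, 0).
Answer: ρ(x, t) = sin(2t + 2x)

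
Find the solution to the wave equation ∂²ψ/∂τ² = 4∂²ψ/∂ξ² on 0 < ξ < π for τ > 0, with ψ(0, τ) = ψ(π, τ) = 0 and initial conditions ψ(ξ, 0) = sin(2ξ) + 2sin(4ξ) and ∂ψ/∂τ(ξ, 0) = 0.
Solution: Using separation of variables ψ = X(ξ)T(τ):
Eigenfunctions: sin(nξ), n = 1, 2, 3, ...
General solution: ψ(ξ, τ) = Σ [A_n cos(2n τ) + B_n sin(2n τ)] sin(nξ)
From ψ(ξ,0) = sin(2ξ) + 2sin(4ξ): A_2=1, A_4=2. From ψ_τ(ξ,0) = 0: all B_n = 0.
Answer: ψ(ξ, τ) = sin(2ξ)cos(4τ) + 2sin(4ξ)cos(8τ)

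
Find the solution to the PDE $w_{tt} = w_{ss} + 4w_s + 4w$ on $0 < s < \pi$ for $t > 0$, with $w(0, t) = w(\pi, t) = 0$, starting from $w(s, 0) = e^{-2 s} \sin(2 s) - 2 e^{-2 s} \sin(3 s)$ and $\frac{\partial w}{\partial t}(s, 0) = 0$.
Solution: Substitute $w = e^{-2s}u$.
Then $w_s = e^{-2s}(u_s - 2u)$, $w_{ss} = e^{-2s}(u_{ss} - 4u_s + 4u)$, $w_{tt} = e^{-2s}u_{tt}$; substituting and dividing by $e^{-2s}$, the lower-order terms cancel: $u_{tt} = u_{ss}$ (standard wave equation).
Data for $u$: $u(s,0) = e^{2s}w(s,0) = \sin(2 s) - 2 \sin(3 s)$; $u_t(s,0) = e^{2s}w_t(s,0) = 0$. The boundary conditions carry over: $u(0,t) = u(\pi,t) = 0$.
Separating variables: $u = \sum [A_n \cos(\omega_n t) + B_n \sin(\omega_n t)] \sin(ns)$, $\omega_n = n$. From ICs: $A_2=1, A_3=-2$.
So $u(s,t) = \sin(2 s) \cos(2 t) - 2 \sin(3 s) \cos(3 t)$, and $w(s,t) = e^{-2s}u(s,t)$.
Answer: $w(s, t) = e^{-2 s} \sin(2 s) \cos(2 t) - 2 e^{-2 s} \sin(3 s) \cos(3 t)$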